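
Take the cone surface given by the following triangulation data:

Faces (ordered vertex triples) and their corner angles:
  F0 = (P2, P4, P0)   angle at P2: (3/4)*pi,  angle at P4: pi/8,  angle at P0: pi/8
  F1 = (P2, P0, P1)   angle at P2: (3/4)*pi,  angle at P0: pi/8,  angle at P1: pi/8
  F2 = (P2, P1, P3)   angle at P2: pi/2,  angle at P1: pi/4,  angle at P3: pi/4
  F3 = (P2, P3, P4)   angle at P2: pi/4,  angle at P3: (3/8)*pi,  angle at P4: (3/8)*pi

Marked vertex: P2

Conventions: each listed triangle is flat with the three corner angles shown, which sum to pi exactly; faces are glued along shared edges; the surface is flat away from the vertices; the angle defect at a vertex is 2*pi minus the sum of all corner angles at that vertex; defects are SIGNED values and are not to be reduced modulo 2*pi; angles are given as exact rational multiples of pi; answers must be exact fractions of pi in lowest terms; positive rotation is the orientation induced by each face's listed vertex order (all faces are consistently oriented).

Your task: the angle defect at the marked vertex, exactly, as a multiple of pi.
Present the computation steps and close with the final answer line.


Sum of corner angles at P2: (9/4)*pi
defect = 2*pi - (9/4)*pi

Answer: defect(P2) = -pi/4


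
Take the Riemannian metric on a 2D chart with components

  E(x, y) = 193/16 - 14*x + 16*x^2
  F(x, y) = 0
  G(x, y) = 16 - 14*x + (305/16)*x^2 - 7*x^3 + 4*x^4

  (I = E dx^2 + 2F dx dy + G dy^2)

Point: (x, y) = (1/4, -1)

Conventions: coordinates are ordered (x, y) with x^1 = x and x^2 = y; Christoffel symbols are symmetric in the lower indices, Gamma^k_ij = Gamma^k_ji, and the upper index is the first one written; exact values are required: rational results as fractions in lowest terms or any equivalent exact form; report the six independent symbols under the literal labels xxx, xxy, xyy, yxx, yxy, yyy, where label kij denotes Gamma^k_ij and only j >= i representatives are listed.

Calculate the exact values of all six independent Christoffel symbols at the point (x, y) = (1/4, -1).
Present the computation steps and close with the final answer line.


E = 153/16, F = 0, G = 3481/256 at the point
E_x = -6, E_y = 0, F_x = 0, F_y = 0, G_x = -177/32, G_y = 0
EG - F^2 = 532593/4096;  g^inv = (4096/532593) * [[3481/256, 0], [0, 153/16]]
first-kind symbols [ij,l] = (1/2)(d_i g_jl + d_j g_il - d_l g_ij): [xx,x] = E_x/2 = -3, [xx,y] = F_x - E_y/2 = 0, [xy,x] = E_y/2 = 0, [xy,y] = G_x/2 = -177/64, [yy,x] = F_y - G_x/2 = 177/64, [yy,y] = G_y/2 = 0
Gamma^x_ij = (G*[ij,x] - F*[ij,y])/(EG - F^2), Gamma^y_ij = (E*[ij,y] - F*[ij,x])/(EG - F^2)

Answer: Gamma_xxx = -16/51, Gamma_xxy = 0, Gamma_xyy = 59/204, Gamma_yxx = 0, Gamma_yxy = -12/59, Gamma_yyy = 0


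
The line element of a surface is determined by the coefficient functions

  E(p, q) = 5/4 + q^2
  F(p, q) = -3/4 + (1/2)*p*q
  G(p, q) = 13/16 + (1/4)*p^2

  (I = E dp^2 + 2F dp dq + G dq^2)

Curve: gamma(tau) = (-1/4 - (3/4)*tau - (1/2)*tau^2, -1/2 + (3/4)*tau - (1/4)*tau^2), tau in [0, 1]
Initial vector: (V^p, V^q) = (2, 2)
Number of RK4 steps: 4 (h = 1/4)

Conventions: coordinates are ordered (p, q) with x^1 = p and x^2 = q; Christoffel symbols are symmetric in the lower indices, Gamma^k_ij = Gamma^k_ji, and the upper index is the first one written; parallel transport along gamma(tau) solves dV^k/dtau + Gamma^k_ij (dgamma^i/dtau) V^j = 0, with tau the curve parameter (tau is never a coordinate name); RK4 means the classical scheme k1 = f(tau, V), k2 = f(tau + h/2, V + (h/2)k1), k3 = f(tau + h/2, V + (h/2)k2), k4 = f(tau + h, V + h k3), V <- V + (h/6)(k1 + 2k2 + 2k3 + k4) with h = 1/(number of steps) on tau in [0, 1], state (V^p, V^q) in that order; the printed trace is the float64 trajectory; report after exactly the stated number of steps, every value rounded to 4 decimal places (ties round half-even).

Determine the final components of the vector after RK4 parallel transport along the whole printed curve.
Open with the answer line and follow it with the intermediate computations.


Answer: V^p = 1.8629, V^q = 1.8225

gamma'(tau) = (-3/4 - tau, 3/4 - (1/2)*tau); f(tau, V)^k = -Gamma^k_ij(gamma(tau)) gamma'^i(tau) V^j; h = 1/4; intermediate values shown to 6 dp
curve data and Christoffel symbols at the stage parameters:
  tau = 0.000000: gamma = (-0.250000, -0.500000), gamma' = (-0.750000, 0.750000); Gamma_ppp = 0.223350, Gamma_ppq = -0.593909, Gamma_pqq = -0.067259, Gamma_qpp = 0.487310, Gamma_qpq = -0.568528, Gamma_qqq = -0.055838
  tau = 0.125000: gamma = (-0.351562, -0.410156), gamma' = (-0.875000, 0.687500); Gamma_ppp = 0.188741, Gamma_ppq = -0.550526, Gamma_pqq = -0.100636, Gamma_qpp = 0.394862, Gamma_qpq = -0.546708, Gamma_qqq = -0.080889
  tau = 0.250000: gamma = (-0.468750, -0.328125), gamma' = (-1.000000, 0.625000); Gamma_ppp = 0.152396, Gamma_ppq = -0.501645, Gamma_pqq = -0.140282, Gamma_qpp = 0.307390, Gamma_qpq = -0.524356, Gamma_qqq = -0.108854
  tau = 0.375000: gamma = (-0.601562, -0.253906), gamma' = (-1.125000, 0.562500); Gamma_ppp = 0.116647, Gamma_ppq = -0.450901, Gamma_pqq = -0.185226, Gamma_qpp = 0.227616, Gamma_qpq = -0.502931, Gamma_qqq = -0.138182
  tau = 0.500000: gamma = (-0.750000, -0.187500), gamma' = (-1.250000, 0.500000); Gamma_ppp = 0.083520, Gamma_ppq = -0.401280, Gamma_pqq = -0.234240, Gamma_qpp = 0.157920, Gamma_qpq = -0.482880, Gamma_qqq = -0.167040
  tau = 0.625000: gamma = (-0.914062, -0.128906), gamma' = (-1.375000, 0.437500); Gamma_ppp = 0.054580, Gamma_ppq = -0.354844, Gamma_pqq = -0.285997, Gamma_qpp = 0.100034, Gamma_qpq = -0.463827, Gamma_qqq = -0.193512
  tau = 0.750000: gamma = (-1.093750, -0.078125), gamma' = (-1.500000, 0.375000); Gamma_ppp = 0.030834, Gamma_ppq = -0.312761, Gamma_pqq = -0.339221, Gamma_qpp = 0.054761, Gamma_qpq = -0.444996, Gamma_qqq = -0.215841
  tau = 0.875000: gamma = (-1.289062, -0.035156), gamma' = (-1.625000, 0.312500); Gamma_ppp = 0.012691, Gamma_ppq = -0.275529, Gamma_pqq = -0.392812, Gamma_qpp = 0.021833, Gamma_qpq = -0.425654, Gamma_qqq = -0.232677
  tau = 1.000000: gamma = (-1.500000, 0.000000), gamma' = (-1.750000, 0.250000); Gamma_ppp = 0.000000, Gamma_ppq = -0.243243, Gamma_pqq = -0.445946, Gamma_qpp = 0.000000, Gamma_qpq = -0.405405, Gamma_qqq = -0.243243
step 0: V^p = 2.0000, V^q = 2.0000
step 1: k1 = (0.435914, 0.814721), k2 = (0.249835, 0.593468), k3 = (0.248600, 0.588381), k4 = (0.071975, 0.329930); V <- V + (h/6)(k1 + 2k2 + 2k3 + k4): V^p = 2.0627, V^q = 2.1462
step 2: k1 = (0.072609, 0.330695), k2 = (-0.084389, 0.048955), k3 = (-0.077747, 0.055566), k4 = (-0.207228, -0.226746); V <- V + (h/6)(k1 + 2k2 + 2k3 + k4): V^p = 2.0436, V^q = 2.1592
step 3: k1 = (-0.206805, -0.226165), k2 = (-0.308414, -0.491653), k3 = (-0.299299, -0.477623), k4 = (-0.375518, -0.706214); V <- V + (h/6)(k1 + 2k2 + 2k3 + k4): V^p = 1.9687, V^q = 2.0396
step 4: k1 = (-0.375457, -0.706107), k2 = (-0.429046, -0.884026), k3 = (-0.422534, -0.871389), k4 = (-0.459082, -0.992856); V <- V + (h/6)(k1 + 2k2 + 2k3 + k4): V^p = 1.8629, V^q = 1.8225


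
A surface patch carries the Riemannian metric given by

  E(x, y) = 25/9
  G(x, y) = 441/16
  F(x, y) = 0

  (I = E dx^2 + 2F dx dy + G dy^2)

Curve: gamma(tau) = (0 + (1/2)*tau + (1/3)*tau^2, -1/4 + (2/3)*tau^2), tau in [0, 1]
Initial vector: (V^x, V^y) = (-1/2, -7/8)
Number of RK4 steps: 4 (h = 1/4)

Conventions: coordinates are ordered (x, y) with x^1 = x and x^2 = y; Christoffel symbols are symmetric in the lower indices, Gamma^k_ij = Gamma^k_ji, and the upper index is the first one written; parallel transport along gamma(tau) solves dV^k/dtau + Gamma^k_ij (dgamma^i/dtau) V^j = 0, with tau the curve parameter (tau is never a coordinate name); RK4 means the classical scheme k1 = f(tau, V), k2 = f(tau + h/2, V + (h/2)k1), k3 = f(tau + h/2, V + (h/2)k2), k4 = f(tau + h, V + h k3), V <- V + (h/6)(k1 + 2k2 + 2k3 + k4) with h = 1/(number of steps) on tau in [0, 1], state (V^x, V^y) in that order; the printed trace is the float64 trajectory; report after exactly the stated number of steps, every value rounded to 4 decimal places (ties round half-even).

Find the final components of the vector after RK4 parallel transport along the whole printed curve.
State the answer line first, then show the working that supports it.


Answer: V^x = -0.5000, V^y = -0.8750

gamma'(tau) = (1/2 + (2/3)*tau, (4/3)*tau); f(tau, V)^k = -Gamma^k_ij(gamma(tau)) gamma'^i(tau) V^j; h = 1/4; intermediate values shown to 6 dp
curve data and Christoffel symbols at the stage parameters:
  tau = 0.000000: gamma = (0.000000, -0.250000), gamma' = (0.500000, 0.000000); Gamma_xxx = 0.000000, Gamma_xxy = 0.000000, Gamma_xyy = 0.000000, Gamma_yxx = 0.000000, Gamma_yxy = 0.000000, Gamma_yyy = 0.000000
  tau = 0.125000: gamma = (0.067708, -0.239583), gamma' = (0.583333, 0.166667); Gamma_xxx = 0.000000, Gamma_xxy = 0.000000, Gamma_xyy = 0.000000, Gamma_yxx = 0.000000, Gamma_yxy = 0.000000, Gamma_yyy = 0.000000
  tau = 0.250000: gamma = (0.145833, -0.208333), gamma' = (0.666667, 0.333333); Gamma_xxx = 0.000000, Gamma_xxy = 0.000000, Gamma_xyy = 0.000000, Gamma_yxx = 0.000000, Gamma_yxy = 0.000000, Gamma_yyy = 0.000000
  tau = 0.375000: gamma = (0.234375, -0.156250), gamma' = (0.750000, 0.500000); Gamma_xxx = 0.000000, Gamma_xxy = 0.000000, Gamma_xyy = 0.000000, Gamma_yxx = 0.000000, Gamma_yxy = 0.000000, Gamma_yyy = 0.000000
  tau = 0.500000: gamma = (0.333333, -0.083333), gamma' = (0.833333, 0.666667); Gamma_xxx = 0.000000, Gamma_xxy = 0.000000, Gamma_xyy = 0.000000, Gamma_yxx = 0.000000, Gamma_yxy = 0.000000, Gamma_yyy = 0.000000
  tau = 0.625000: gamma = (0.442708, 0.010417), gamma' = (0.916667, 0.833333); Gamma_xxx = 0.000000, Gamma_xxy = 0.000000, Gamma_xyy = 0.000000, Gamma_yxx = 0.000000, Gamma_yxy = 0.000000, Gamma_yyy = 0.000000
  tau = 0.750000: gamma = (0.562500, 0.125000), gamma' = (1.000000, 1.000000); Gamma_xxx = 0.000000, Gamma_xxy = 0.000000, Gamma_xyy = 0.000000, Gamma_yxx = 0.000000, Gamma_yxy = 0.000000, Gamma_yyy = 0.000000
  tau = 0.875000: gamma = (0.692708, 0.260417), gamma' = (1.083333, 1.166667); Gamma_xxx = 0.000000, Gamma_xxy = 0.000000, Gamma_xyy = 0.000000, Gamma_yxx = 0.000000, Gamma_yxy = 0.000000, Gamma_yyy = 0.000000
  tau = 1.000000: gamma = (0.833333, 0.416667), gamma' = (1.166667, 1.333333); Gamma_xxx = 0.000000, Gamma_xxy = 0.000000, Gamma_xyy = 0.000000, Gamma_yxx = 0.000000, Gamma_yxy = 0.000000, Gamma_yyy = 0.000000
step 0: V^x = -0.5000, V^y = -0.8750
step 1: k1 = (0.000000, 0.000000), k2 = (0.000000, 0.000000), k3 = (0.000000, 0.000000), k4 = (0.000000, 0.000000); V <- V + (h/6)(k1 + 2k2 + 2k3 + k4): V^x = -0.5000, V^y = -0.8750
step 2: k1 = (0.000000, 0.000000), k2 = (0.000000, 0.000000), k3 = (0.000000, 0.000000), k4 = (0.000000, 0.000000); V <- V + (h/6)(k1 + 2k2 + 2k3 + k4): V^x = -0.5000, V^y = -0.8750
step 3: k1 = (0.000000, 0.000000), k2 = (0.000000, 0.000000), k3 = (0.000000, 0.000000), k4 = (0.000000, 0.000000); V <- V + (h/6)(k1 + 2k2 + 2k3 + k4): V^x = -0.5000, V^y = -0.8750
step 4: k1 = (0.000000, 0.000000), k2 = (0.000000, 0.000000), k3 = (0.000000, 0.000000), k4 = (0.000000, 0.000000); V <- V + (h/6)(k1 + 2k2 + 2k3 + k4): V^x = -0.5000, V^y = -0.8750


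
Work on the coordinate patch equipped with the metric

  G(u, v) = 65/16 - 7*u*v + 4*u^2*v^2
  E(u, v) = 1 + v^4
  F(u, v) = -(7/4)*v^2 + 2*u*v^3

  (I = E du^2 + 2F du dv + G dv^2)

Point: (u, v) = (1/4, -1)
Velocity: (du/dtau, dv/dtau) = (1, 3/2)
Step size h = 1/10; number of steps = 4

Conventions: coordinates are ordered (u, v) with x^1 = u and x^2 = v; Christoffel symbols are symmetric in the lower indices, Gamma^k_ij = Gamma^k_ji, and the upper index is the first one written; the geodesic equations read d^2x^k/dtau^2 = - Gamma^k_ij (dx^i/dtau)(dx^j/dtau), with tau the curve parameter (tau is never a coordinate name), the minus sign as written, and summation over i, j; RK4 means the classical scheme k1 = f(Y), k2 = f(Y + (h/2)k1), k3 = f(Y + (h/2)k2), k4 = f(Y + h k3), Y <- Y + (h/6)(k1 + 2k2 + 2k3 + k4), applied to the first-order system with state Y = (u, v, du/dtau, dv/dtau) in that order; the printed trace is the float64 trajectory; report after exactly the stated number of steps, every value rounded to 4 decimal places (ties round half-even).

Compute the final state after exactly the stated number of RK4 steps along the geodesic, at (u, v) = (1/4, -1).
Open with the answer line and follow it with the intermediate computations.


Answer: u = 0.6776, v = -0.4870, du/dtau = 1.0964, dv/dtau = 1.1541

f(Y) = (du/dtau, dv/dtau, -Gamma^u_ij Y'^i Y'^j, -Gamma^v_ij Y'^i Y'^j) with the Gammas evaluated at the stage position; h = 0.100000; intermediate values shown to 6 dp
step 0: u = 0.2500, v = -1.0000, du/dtau = 1.0000, dv/dtau = 1.5000
step 1:
  k1: at (u, v) = (0.250000, -1.000000), (du/dtau, dv/dtau) = (1.000000, 1.500000); Gamma_uuu = 0.000000, Gamma_uuv = -0.283186, Gamma_uvv = 0.070796, Gamma_vuu = 0.000000, Gamma_vuv = 0.637168, Gamma_vvv = -0.159292; k1 = (1.000000, 1.500000, 0.690265, -1.553097)
  k2: at (u, v) = (0.300000, -0.925000), (du/dtau, dv/dtau) = (1.034513, 1.422345); Gamma_uuu = 0.000000, Gamma_uuv = -0.224681, Gamma_uvv = 0.072870, Gamma_vuu = 0.000000, Gamma_vuv = 0.605277, Gamma_vvv = -0.196306; k2 = (1.034513, 1.422345, 0.513788, -1.384112)
  k3: at (u, v) = (0.301726, -0.928883), (du/dtau, dv/dtau) = (1.025689, 1.430794); Gamma_uuu = 0.000000, Gamma_uuv = -0.226304, Gamma_uvv = 0.073510, Gamma_vuu = 0.000000, Gamma_vuv = 0.606016, Gamma_vvv = -0.196850; k3 = (1.025689, 1.430794, 0.513740, -1.375732)
  k4: at (u, v) = (0.352569, -0.856921), (du/dtau, dv/dtau) = (1.051374, 1.362427); Gamma_uuu = 0.000000, Gamma_uuv = -0.177711, Gamma_uvv = 0.073117, Gamma_vuu = 0.000000, Gamma_vuv = 0.569751, Gamma_vvv = -0.234417; k4 = (1.051374, 1.362427, 0.373394, -1.197120)
  Y <- Y + (h/6)(k1 + 2k2 + 2k3 + k4): u = 0.3529, v = -0.8572, du/dtau = 1.0520, dv/dtau = 1.3622
step 2:
  k1: at (u, v) = (0.352863, -0.857188), (du/dtau, dv/dtau) = (1.051979, 1.362168); Gamma_uuu = 0.000000, Gamma_uuv = -0.177779, Gamma_uvv = 0.073183, Gamma_vuu = 0.000000, Gamma_vuv = 0.569780, Gamma_vvv = -0.234551; k1 = (1.051979, 1.362168, 0.373713, -1.197748)
  k2: at (u, v) = (0.405462, -0.789080), (du/dtau, dv/dtau) = (1.070664, 1.302281); Gamma_uuu = 0.000000, Gamma_uuv = -0.138414, Gamma_uvv = 0.071123, Gamma_vuu = 0.000000, Gamma_vuv = 0.531271, Gamma_vvv = -0.272989; k2 = (1.070664, 1.302281, 0.265364, -1.018537)
  k3: at (u, v) = (0.406396, -0.792074), (du/dtau, dv/dtau) = (1.065247, 1.311241); Gamma_uuu = 0.000000, Gamma_uuv = -0.139512, Gamma_uvv = 0.071581, Gamma_vuu = 0.000000, Gamma_vuv = 0.532314, Gamma_vvv = -0.273119; k3 = (1.065247, 1.311241, 0.266668, -1.017479)
  k4: at (u, v) = (0.459388, -0.726064), (du/dtau, dv/dtau) = (1.078645, 1.260420); Gamma_uuu = 0.000000, Gamma_uuv = -0.107513, Gamma_uvv = 0.068024, Gamma_vuu = 0.000000, Gamma_vuv = 0.492951, Gamma_vvv = -0.311895; k4 = (1.078645, 1.260420, 0.184270, -0.844885)
  Y <- Y + (h/6)(k1 + 2k2 + 2k3 + k4): u = 0.4596, v = -0.7264, du/dtau = 1.0790, dv/dtau = 1.2603
step 3:
  k1: at (u, v) = (0.459570, -0.726361), (du/dtau, dv/dtau) = (1.079013, 1.260257); Gamma_uuu = 0.000000, Gamma_uuv = -0.107599, Gamma_uvv = 0.068078, Gamma_vuu = 0.000000, Gamma_vuv = 0.493051, Gamma_vvv = -0.311954; k1 = (1.079013, 1.260257, 0.184508, -0.845473)
  k2: at (u, v) = (0.513521, -0.663348), (du/dtau, dv/dtau) = (1.088238, 1.217984); Gamma_uuu = 0.000000, Gamma_uuv = -0.082168, Gamma_uvv = 0.063609, Gamma_vuu = 0.000000, Gamma_vuv = 0.454001, Gamma_vvv = -0.351458; k2 = (1.088238, 1.217984, 0.123457, -0.682135)
  k3: at (u, v) = (0.513982, -0.665462), (du/dtau, dv/dtau) = (1.085186, 1.226150); Gamma_uuu = 0.000000, Gamma_uuv = -0.082769, Gamma_uvv = 0.063929, Gamma_vuu = 0.000000, Gamma_vuv = 0.454943, Gamma_vvv = -0.351384; k3 = (1.085186, 1.226150, 0.124153, -0.682409)
  k4: at (u, v) = (0.568089, -0.603746), (du/dtau, dv/dtau) = (1.091428, 1.192016); Gamma_uuu = 0.000000, Gamma_uuv = -0.062283, Gamma_uvv = 0.058605, Gamma_vuu = 0.000000, Gamma_vuv = 0.416230, Gamma_vvv = -0.391647; k4 = (1.091428, 1.192016, 0.078789, -0.526537)
  Y <- Y + (h/6)(k1 + 2k2 + 2k3 + k4): u = 0.5682, v = -0.6040, du/dtau = 1.0917, dv/dtau = 1.1919
step 4:
  k1: at (u, v) = (0.568192, -0.604019), (du/dtau, dv/dtau) = (1.091655, 1.191906); Gamma_uuu = 0.000000, Gamma_uuv = -0.062347, Gamma_uvv = 0.058649, Gamma_vuu = 0.000000, Gamma_vuv = 0.416353, Gamma_vvv = -0.391658; k1 = (1.091655, 1.191906, 0.078926, -0.527071)
  k2: at (u, v) = (0.622775, -0.544423), (du/dtau, dv/dtau) = (1.095601, 1.165552); Gamma_uuu = 0.000000, Gamma_uuv = -0.046213, Gamma_uvv = 0.052864, Gamma_vuu = 0.000000, Gamma_vuv = 0.378580, Gamma_vvv = -0.433064; k2 = (1.095601, 1.165552, 0.046210, -0.378556)
  k3: at (u, v) = (0.622972, -0.545741), (du/dtau, dv/dtau) = (1.093965, 1.172978); Gamma_uuu = 0.000000, Gamma_uuv = -0.046484, Gamma_uvv = 0.053062, Gamma_vuu = 0.000000, Gamma_vuv = 0.379251, Gamma_vvv = -0.432921; k3 = (1.093965, 1.172978, 0.046289, -0.377661)
  k4: at (u, v) = (0.677588, -0.486721), (du/dtau, dv/dtau) = (1.096284, 1.154139); Gamma_uuu = 0.000000, Gamma_uuv = -0.033605, Gamma_uvv = 0.046783, Gamma_vuu = 0.000000, Gamma_vuv = 0.341811, Gamma_vvv = -0.475853; k4 = (1.096284, 1.154139, 0.022721, -0.231110)
  Y <- Y + (h/6)(k1 + 2k2 + 2k3 + k4): u = 0.6776, v = -0.4870, du/dtau = 1.0964, dv/dtau = 1.1541


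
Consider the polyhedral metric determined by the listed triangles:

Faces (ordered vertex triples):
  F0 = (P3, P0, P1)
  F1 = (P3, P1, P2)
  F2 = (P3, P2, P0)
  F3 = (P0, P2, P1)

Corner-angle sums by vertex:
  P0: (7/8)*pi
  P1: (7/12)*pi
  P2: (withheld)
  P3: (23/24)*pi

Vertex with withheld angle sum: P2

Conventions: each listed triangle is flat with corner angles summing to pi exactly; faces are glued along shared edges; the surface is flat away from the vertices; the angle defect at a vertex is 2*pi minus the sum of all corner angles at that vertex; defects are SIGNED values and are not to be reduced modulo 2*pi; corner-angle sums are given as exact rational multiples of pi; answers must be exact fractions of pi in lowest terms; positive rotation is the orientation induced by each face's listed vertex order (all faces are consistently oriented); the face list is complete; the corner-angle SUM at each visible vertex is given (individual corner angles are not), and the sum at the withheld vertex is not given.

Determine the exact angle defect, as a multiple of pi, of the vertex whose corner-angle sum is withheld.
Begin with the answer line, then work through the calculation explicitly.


Answer: defect(P2) = (5/12)*pi

V = 4, E = 6, F = 4; chi = V - E + F = 2
Gauss-Bonnet: total defect = 2*pi*chi = 4*pi; visible defects sum to (43/12)*pi


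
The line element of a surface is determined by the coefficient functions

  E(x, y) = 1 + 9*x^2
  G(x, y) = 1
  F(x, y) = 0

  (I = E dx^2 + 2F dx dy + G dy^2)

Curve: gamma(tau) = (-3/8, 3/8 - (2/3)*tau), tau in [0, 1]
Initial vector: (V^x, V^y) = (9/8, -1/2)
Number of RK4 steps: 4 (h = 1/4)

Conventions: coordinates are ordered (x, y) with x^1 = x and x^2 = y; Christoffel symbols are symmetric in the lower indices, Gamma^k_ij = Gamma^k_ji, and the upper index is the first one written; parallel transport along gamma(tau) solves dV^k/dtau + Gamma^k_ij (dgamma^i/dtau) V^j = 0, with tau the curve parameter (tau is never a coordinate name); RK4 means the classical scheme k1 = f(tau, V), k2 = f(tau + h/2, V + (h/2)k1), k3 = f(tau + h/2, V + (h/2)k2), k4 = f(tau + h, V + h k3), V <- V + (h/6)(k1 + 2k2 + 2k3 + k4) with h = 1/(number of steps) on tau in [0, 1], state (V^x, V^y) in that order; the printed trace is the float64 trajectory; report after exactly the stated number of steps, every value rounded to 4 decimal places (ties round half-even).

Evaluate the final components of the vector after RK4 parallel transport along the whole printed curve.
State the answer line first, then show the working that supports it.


Answer: V^x = 1.1250, V^y = -0.5000

gamma'(tau) = (0, -2/3); f(tau, V)^k = -Gamma^k_ij(gamma(tau)) gamma'^i(tau) V^j; h = 1/4; intermediate values shown to 6 dp
curve data and Christoffel symbols at the stage parameters:
  tau = 0.000000: gamma = (-0.375000, 0.375000), gamma' = (0.000000, -0.666667); Gamma_xxx = -1.489655, Gamma_xxy = 0.000000, Gamma_xyy = 0.000000, Gamma_yxx = 0.000000, Gamma_yxy = 0.000000, Gamma_yyy = 0.000000
  tau = 0.125000: gamma = (-0.375000, 0.291667), gamma' = (0.000000, -0.666667); Gamma_xxx = -1.489655, Gamma_xxy = 0.000000, Gamma_xyy = 0.000000, Gamma_yxx = 0.000000, Gamma_yxy = 0.000000, Gamma_yyy = 0.000000
  tau = 0.250000: gamma = (-0.375000, 0.208333), gamma' = (0.000000, -0.666667); Gamma_xxx = -1.489655, Gamma_xxy = 0.000000, Gamma_xyy = 0.000000, Gamma_yxx = 0.000000, Gamma_yxy = 0.000000, Gamma_yyy = 0.000000
  tau = 0.375000: gamma = (-0.375000, 0.125000), gamma' = (0.000000, -0.666667); Gamma_xxx = -1.489655, Gamma_xxy = 0.000000, Gamma_xyy = 0.000000, Gamma_yxx = 0.000000, Gamma_yxy = 0.000000, Gamma_yyy = 0.000000
  tau = 0.500000: gamma = (-0.375000, 0.041667), gamma' = (0.000000, -0.666667); Gamma_xxx = -1.489655, Gamma_xxy = 0.000000, Gamma_xyy = 0.000000, Gamma_yxx = 0.000000, Gamma_yxy = 0.000000, Gamma_yyy = 0.000000
  tau = 0.625000: gamma = (-0.375000, -0.041667), gamma' = (0.000000, -0.666667); Gamma_xxx = -1.489655, Gamma_xxy = 0.000000, Gamma_xyy = 0.000000, Gamma_yxx = 0.000000, Gamma_yxy = 0.000000, Gamma_yyy = 0.000000
  tau = 0.750000: gamma = (-0.375000, -0.125000), gamma' = (0.000000, -0.666667); Gamma_xxx = -1.489655, Gamma_xxy = 0.000000, Gamma_xyy = 0.000000, Gamma_yxx = 0.000000, Gamma_yxy = 0.000000, Gamma_yyy = 0.000000
  tau = 0.875000: gamma = (-0.375000, -0.208333), gamma' = (0.000000, -0.666667); Gamma_xxx = -1.489655, Gamma_xxy = 0.000000, Gamma_xyy = 0.000000, Gamma_yxx = 0.000000, Gamma_yxy = 0.000000, Gamma_yyy = 0.000000
  tau = 1.000000: gamma = (-0.375000, -0.291667), gamma' = (0.000000, -0.666667); Gamma_xxx = -1.489655, Gamma_xxy = 0.000000, Gamma_xyy = 0.000000, Gamma_yxx = 0.000000, Gamma_yxy = 0.000000, Gamma_yyy = 0.000000
step 0: V^x = 1.1250, V^y = -0.5000
step 1: k1 = (0.000000, 0.000000), k2 = (0.000000, 0.000000), k3 = (0.000000, 0.000000), k4 = (0.000000, 0.000000); V <- V + (h/6)(k1 + 2k2 + 2k3 + k4): V^x = 1.1250, V^y = -0.5000
step 2: k1 = (0.000000, 0.000000), k2 = (0.000000, 0.000000), k3 = (0.000000, 0.000000), k4 = (0.000000, 0.000000); V <- V + (h/6)(k1 + 2k2 + 2k3 + k4): V^x = 1.1250, V^y = -0.5000
step 3: k1 = (0.000000, 0.000000), k2 = (0.000000, 0.000000), k3 = (0.000000, 0.000000), k4 = (0.000000, 0.000000); V <- V + (h/6)(k1 + 2k2 + 2k3 + k4): V^x = 1.1250, V^y = -0.5000
step 4: k1 = (0.000000, 0.000000), k2 = (0.000000, 0.000000), k3 = (0.000000, 0.000000), k4 = (0.000000, 0.000000); V <- V + (h/6)(k1 + 2k2 + 2k3 + k4): V^x = 1.1250, V^y = -0.5000


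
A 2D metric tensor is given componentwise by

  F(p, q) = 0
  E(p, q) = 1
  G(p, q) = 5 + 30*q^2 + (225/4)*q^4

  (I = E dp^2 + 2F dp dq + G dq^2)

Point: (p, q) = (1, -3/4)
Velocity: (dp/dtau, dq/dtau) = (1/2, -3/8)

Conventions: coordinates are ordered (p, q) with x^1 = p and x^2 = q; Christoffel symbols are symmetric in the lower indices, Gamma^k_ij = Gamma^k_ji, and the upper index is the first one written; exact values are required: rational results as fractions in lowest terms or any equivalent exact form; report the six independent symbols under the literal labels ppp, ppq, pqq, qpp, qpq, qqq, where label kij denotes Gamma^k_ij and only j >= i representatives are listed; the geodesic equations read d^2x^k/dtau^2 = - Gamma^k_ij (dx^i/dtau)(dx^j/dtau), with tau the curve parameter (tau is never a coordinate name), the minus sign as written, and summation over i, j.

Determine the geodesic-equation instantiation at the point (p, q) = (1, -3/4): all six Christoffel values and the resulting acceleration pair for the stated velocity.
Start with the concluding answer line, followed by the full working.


Answer: Gamma_ppp = 0, Gamma_ppq = 0, Gamma_pqq = 0, Gamma_qpp = 0, Gamma_qpq = 0, Gamma_qqq = -14328/8125; accelerations (d^2p/dtau^2, d^2q/dtau^2) = (0, 16119/65000)

E = 1, F = 0, G = 40625/1024 at the point
E_p = 0, E_q = 0, F_p = 0, F_q = 0, G_p = 0, G_q = -8955/64
EG - F^2 = 40625/1024;  g^inv = (1024/40625) * [[40625/1024, 0], [0, 1]]
first-kind symbols [ij,l] = (1/2)(d_i g_jl + d_j g_il - d_l g_ij): [pp,p] = E_p/2 = 0, [pp,q] = F_p - E_q/2 = 0, [pq,p] = E_q/2 = 0, [pq,q] = G_p/2 = 0, [qq,p] = F_q - G_p/2 = 0, [qq,q] = G_q/2 = -8955/128
Gamma^p_ij = (G*[ij,p] - F*[ij,q])/(EG - F^2), Gamma^q_ij = (E*[ij,q] - F*[ij,p])/(EG - F^2)
Gamma_ppp = 0, Gamma_ppq = 0, Gamma_pqq = 0, Gamma_qpp = 0, Gamma_qpq = 0, Gamma_qqq = -14328/8125
d^2p/dtau^2 = -(Gamma_ppp*(1/2)^2 + 2*Gamma_ppq*(1/2)*(-3/8) + Gamma_pqq*(-3/8)^2) = 0
d^2q/dtau^2 = -(Gamma_qpp*(1/2)^2 + 2*Gamma_qpq*(1/2)*(-3/8) + Gamma_qqq*(-3/8)^2) = 16119/65000


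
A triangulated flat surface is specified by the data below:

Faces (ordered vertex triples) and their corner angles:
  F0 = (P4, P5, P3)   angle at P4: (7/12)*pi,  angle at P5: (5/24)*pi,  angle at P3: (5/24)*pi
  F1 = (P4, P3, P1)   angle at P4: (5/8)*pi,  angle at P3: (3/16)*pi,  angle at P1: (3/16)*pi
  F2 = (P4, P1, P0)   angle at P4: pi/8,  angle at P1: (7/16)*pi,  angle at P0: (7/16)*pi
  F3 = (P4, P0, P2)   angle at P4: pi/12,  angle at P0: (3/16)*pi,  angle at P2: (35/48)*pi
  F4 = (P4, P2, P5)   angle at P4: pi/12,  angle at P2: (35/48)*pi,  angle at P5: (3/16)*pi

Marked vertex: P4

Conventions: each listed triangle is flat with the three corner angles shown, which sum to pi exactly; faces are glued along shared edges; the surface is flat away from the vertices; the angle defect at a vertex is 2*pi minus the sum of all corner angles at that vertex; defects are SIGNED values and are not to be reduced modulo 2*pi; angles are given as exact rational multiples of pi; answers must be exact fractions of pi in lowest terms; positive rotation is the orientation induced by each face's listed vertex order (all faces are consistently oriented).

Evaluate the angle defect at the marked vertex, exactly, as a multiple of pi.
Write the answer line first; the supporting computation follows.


Answer: defect(P4) = pi/2

Sum of corner angles at P4: (3/2)*pi
defect = 2*pi - (3/2)*pi


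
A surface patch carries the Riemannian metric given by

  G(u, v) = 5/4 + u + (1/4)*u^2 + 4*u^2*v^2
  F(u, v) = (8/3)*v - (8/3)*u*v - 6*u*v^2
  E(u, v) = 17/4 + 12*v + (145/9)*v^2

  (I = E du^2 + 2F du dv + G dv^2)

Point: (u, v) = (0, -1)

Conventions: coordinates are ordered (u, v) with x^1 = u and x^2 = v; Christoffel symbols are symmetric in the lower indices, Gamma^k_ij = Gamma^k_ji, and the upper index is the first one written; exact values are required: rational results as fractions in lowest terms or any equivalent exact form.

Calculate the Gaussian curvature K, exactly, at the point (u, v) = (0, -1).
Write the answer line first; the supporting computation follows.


Answer: K = 558300/231361

E = 301/36, F = -8/3, G = 5/4, EG - F^2 = 481/144 at the point
E_u = 0, E_v = -182/9, F_u = -10/3, F_v = 8/3, G_u = 1, G_v = 0
E_vv = 290/9, F_uv = 28/3, G_uu = 17/2
Compute both Brioschi determinants and normalise by (EG - F^2)^2.
M1 = [[-E_vv/2 + F_uv - G_uu/2, E_u/2, F_u - E_v/2], [F_v - G_u/2, E, F], [G_v/2, F, G]] = [[-397/36, 0, 61/9], [13/6, 301/36, -8/3], [0, -8/3, 5/4]]; det M1 = -393965/5184
M2 = [[0, E_v/2, G_u/2], [E_v/2, E, F], [G_u/2, F, G]] = [[0, -91/9, 1/2], [-91/9, 301/36, -8/3], [1/2, -8/3, 5/4]]; det M2 = -133385/1296
det M1 - det M2 = 46525/1728; K = 46525/1728 / (481/144)^2 = 558300/231361


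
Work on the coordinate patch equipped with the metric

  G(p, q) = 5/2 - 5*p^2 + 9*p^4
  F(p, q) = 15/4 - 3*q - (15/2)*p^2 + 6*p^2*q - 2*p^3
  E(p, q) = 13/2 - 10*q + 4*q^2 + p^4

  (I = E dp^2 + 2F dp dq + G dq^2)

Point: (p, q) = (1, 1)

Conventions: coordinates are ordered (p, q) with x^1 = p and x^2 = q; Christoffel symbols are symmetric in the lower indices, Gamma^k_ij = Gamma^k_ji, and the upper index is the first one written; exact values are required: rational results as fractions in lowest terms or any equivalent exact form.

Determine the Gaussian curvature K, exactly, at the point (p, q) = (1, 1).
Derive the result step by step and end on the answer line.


E = 3/2, F = -11/4, G = 13/2, EG - F^2 = 35/16 at the point
E_p = 4, E_q = -2, F_p = -9, F_q = 3, G_p = 26, G_q = 0
E_qq = 8, F_pq = 12, G_pp = 98
Apply the Brioschi formula K = (det M1 - det M2)/(EG - F^2)^2 over the derivative matrices of E, F, G.
M1 = [[-E_qq/2 + F_pq - G_pp/2, E_p/2, F_p - E_q/2], [F_q - G_p/2, E, F], [G_q/2, F, G]] = [[-41, 2, -8], [-10, 3/2, -11/4], [0, -11/4, 13/2]]; det M1 = -2875/16
M2 = [[0, E_q/2, G_p/2], [E_q/2, E, F], [G_p/2, F, G]] = [[0, -1, 13], [-1, 3/2, -11/4], [13, -11/4, 13/2]]; det M2 = -377/2
det M1 - det M2 = 141/16; K = 141/16 / (35/16)^2 = 2256/1225

Answer: K = 2256/1225


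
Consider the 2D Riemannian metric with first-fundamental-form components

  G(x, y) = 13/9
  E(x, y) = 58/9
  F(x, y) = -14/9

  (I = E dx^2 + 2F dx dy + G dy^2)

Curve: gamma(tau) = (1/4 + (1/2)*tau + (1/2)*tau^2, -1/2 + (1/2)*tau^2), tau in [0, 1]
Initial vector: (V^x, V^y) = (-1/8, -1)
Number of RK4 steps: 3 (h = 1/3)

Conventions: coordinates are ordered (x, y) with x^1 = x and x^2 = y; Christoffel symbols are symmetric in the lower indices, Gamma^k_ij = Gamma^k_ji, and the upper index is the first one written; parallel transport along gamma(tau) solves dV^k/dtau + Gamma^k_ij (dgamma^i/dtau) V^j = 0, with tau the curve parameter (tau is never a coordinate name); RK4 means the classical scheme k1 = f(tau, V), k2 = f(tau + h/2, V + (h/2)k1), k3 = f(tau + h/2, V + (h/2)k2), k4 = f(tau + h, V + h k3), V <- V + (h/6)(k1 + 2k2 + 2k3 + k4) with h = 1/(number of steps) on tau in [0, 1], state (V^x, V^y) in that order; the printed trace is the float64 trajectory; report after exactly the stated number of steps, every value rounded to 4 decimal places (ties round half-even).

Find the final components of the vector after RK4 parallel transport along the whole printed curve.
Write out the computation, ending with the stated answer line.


gamma'(tau) = (1/2 + tau, tau); f(tau, V)^k = -Gamma^k_ij(gamma(tau)) gamma'^i(tau) V^j; h = 1/3; intermediate values shown to 6 dp
curve data and Christoffel symbols at the stage parameters:
  tau = 0.000000: gamma = (0.250000, -0.500000), gamma' = (0.500000, 0.000000); Gamma_xxx = 0.000000, Gamma_xxy = 0.000000, Gamma_xyy = 0.000000, Gamma_yxx = 0.000000, Gamma_yxy = 0.000000, Gamma_yyy = 0.000000
  tau = 0.166667: gamma = (0.347222, -0.486111), gamma' = (0.666667, 0.166667); Gamma_xxx = 0.000000, Gamma_xxy = 0.000000, Gamma_xyy = 0.000000, Gamma_yxx = 0.000000, Gamma_yxy = 0.000000, Gamma_yyy = 0.000000
  tau = 0.333333: gamma = (0.472222, -0.444444), gamma' = (0.833333, 0.333333); Gamma_xxx = 0.000000, Gamma_xxy = 0.000000, Gamma_xyy = 0.000000, Gamma_yxx = 0.000000, Gamma_yxy = 0.000000, Gamma_yyy = 0.000000
  tau = 0.500000: gamma = (0.625000, -0.375000), gamma' = (1.000000, 0.500000); Gamma_xxx = 0.000000, Gamma_xxy = 0.000000, Gamma_xyy = 0.000000, Gamma_yxx = 0.000000, Gamma_yxy = 0.000000, Gamma_yyy = 0.000000
  tau = 0.666667: gamma = (0.805556, -0.277778), gamma' = (1.166667, 0.666667); Gamma_xxx = 0.000000, Gamma_xxy = 0.000000, Gamma_xyy = 0.000000, Gamma_yxx = 0.000000, Gamma_yxy = 0.000000, Gamma_yyy = 0.000000
  tau = 0.833333: gamma = (1.013889, -0.152778), gamma' = (1.333333, 0.833333); Gamma_xxx = 0.000000, Gamma_xxy = 0.000000, Gamma_xyy = 0.000000, Gamma_yxx = 0.000000, Gamma_yxy = 0.000000, Gamma_yyy = 0.000000
  tau = 1.000000: gamma = (1.250000, 0.000000), gamma' = (1.500000, 1.000000); Gamma_xxx = 0.000000, Gamma_xxy = 0.000000, Gamma_xyy = 0.000000, Gamma_yxx = 0.000000, Gamma_yxy = 0.000000, Gamma_yyy = 0.000000
step 0: V^x = -0.1250, V^y = -1.0000
step 1: k1 = (0.000000, 0.000000), k2 = (0.000000, 0.000000), k3 = (0.000000, 0.000000), k4 = (0.000000, 0.000000); V <- V + (h/6)(k1 + 2k2 + 2k3 + k4): V^x = -0.1250, V^y = -1.0000
step 2: k1 = (0.000000, 0.000000), k2 = (0.000000, 0.000000), k3 = (0.000000, 0.000000), k4 = (0.000000, 0.000000); V <- V + (h/6)(k1 + 2k2 + 2k3 + k4): V^x = -0.1250, V^y = -1.0000
step 3: k1 = (0.000000, 0.000000), k2 = (0.000000, 0.000000), k3 = (0.000000, 0.000000), k4 = (0.000000, 0.000000); V <- V + (h/6)(k1 + 2k2 + 2k3 + k4): V^x = -0.1250, V^y = -1.0000

Answer: V^x = -0.1250, V^y = -1.0000


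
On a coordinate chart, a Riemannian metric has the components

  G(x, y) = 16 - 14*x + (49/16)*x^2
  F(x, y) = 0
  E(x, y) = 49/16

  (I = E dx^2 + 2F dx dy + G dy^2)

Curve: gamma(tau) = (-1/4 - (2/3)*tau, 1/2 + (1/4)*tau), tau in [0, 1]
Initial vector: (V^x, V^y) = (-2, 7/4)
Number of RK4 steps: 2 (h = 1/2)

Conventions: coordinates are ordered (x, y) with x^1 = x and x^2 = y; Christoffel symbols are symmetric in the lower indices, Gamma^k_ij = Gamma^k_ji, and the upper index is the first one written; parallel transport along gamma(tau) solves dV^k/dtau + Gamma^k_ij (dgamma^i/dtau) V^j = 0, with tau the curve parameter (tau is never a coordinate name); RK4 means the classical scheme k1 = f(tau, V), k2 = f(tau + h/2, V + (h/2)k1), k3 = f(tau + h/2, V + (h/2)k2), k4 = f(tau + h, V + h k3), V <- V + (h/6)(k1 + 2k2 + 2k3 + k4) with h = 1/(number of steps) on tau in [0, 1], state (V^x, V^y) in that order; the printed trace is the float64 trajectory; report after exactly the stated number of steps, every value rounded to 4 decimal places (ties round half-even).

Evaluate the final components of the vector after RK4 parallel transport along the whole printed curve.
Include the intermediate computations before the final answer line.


gamma'(tau) = (-2/3, 1/4); f(tau, V)^k = -Gamma^k_ij(gamma(tau)) gamma'^i(tau) V^j; h = 1/2; intermediate values shown to 6 dp
curve data and Christoffel symbols at the stage parameters:
  tau = 0.000000: gamma = (-0.250000, 0.500000), gamma' = (-0.666667, 0.250000); Gamma_xxx = 0.000000, Gamma_xxy = 0.000000, Gamma_xyy = 2.535714, Gamma_yxx = 0.000000, Gamma_yxy = -0.394366, Gamma_yyy = 0.000000
  tau = 0.250000: gamma = (-0.416667, 0.562500), gamma' = (-0.666667, 0.250000); Gamma_xxx = 0.000000, Gamma_xxy = 0.000000, Gamma_xyy = 2.702381, Gamma_yxx = 0.000000, Gamma_yxy = -0.370044, Gamma_yyy = 0.000000
  tau = 0.500000: gamma = (-0.583333, 0.625000), gamma' = (-0.666667, 0.250000); Gamma_xxx = 0.000000, Gamma_xxy = 0.000000, Gamma_xyy = 2.869048, Gamma_yxx = 0.000000, Gamma_yxy = -0.348548, Gamma_yyy = 0.000000
  tau = 0.750000: gamma = (-0.750000, 0.687500), gamma' = (-0.666667, 0.250000); Gamma_xxx = 0.000000, Gamma_xxy = 0.000000, Gamma_xyy = 3.035714, Gamma_yxx = 0.000000, Gamma_yxy = -0.329412, Gamma_yyy = 0.000000
  tau = 1.000000: gamma = (-0.916667, 0.750000), gamma' = (-0.666667, 0.250000); Gamma_xxx = 0.000000, Gamma_xxy = 0.000000, Gamma_xyy = 3.202381, Gamma_yxx = 0.000000, Gamma_yxy = -0.312268, Gamma_yyy = 0.000000
step 0: V^x = -2.0000, V^y = 1.7500
step 1: k1 = (-1.109375, -0.657277), k2 = (-1.071278, -0.601861), k3 = (-1.080638, -0.604397), k4 = (-1.038453, -0.557774); V <- V + (h/6)(k1 + 2k2 + 2k3 + k4): V^x = -2.5376, V^y = 1.4477
step 2: k1 = (-1.038382, -0.557518), k2 = (-0.992924, -0.517679), k3 = (-1.000483, -0.518930), k4 = (-0.951298, -0.484523); V <- V + (h/6)(k1 + 2k2 + 2k3 + k4): V^x = -3.0357, V^y = 1.1881

Answer: V^x = -3.0357, V^y = 1.1881


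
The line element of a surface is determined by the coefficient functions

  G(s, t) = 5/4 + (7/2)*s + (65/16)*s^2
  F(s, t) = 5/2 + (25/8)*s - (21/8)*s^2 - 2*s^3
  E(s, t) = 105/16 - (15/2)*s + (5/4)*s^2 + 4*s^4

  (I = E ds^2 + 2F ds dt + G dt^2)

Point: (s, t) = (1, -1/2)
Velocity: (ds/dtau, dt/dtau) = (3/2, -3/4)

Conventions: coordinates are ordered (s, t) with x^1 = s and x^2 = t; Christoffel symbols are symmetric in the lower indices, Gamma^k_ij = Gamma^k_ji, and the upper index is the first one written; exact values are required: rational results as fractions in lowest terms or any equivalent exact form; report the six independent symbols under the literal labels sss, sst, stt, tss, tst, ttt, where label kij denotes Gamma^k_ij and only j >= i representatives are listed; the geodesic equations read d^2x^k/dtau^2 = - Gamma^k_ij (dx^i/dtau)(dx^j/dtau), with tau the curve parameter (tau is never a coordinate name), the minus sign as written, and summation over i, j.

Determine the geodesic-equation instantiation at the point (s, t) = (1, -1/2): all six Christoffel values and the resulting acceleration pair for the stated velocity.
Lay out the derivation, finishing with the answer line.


E = 69/16, F = 1, G = 141/16 at the point
E_s = 11, E_t = 0, F_s = -65/8, F_t = 0, G_s = 93/8, G_t = 0
EG - F^2 = 9473/256;  g^inv = (256/9473) * [[141/16, -1], [-1, 69/16]]
first-kind symbols [ij,l] = (1/2)(d_i g_jl + d_j g_il - d_l g_ij): [ss,s] = E_s/2 = 11/2, [ss,t] = F_s - E_t/2 = -65/8, [st,s] = E_t/2 = 0, [st,t] = G_s/2 = 93/16, [tt,s] = F_t - G_s/2 = -93/16, [tt,t] = G_t/2 = 0
Gamma^s_ij = (G*[ij,s] - F*[ij,t])/(EG - F^2), Gamma^t_ij = (E*[ij,t] - F*[ij,s])/(EG - F^2)
Gamma_sss = 14488/9473, Gamma_sst = -1488/9473, Gamma_stt = -13113/9473, Gamma_tss = -10378/9473, Gamma_tst = 6417/9473, Gamma_ttt = 1488/9473
d^2s/dtau^2 = -(Gamma_sss*(3/2)^2 + 2*Gamma_sst*(3/2)*(-3/4) + Gamma_stt*(-3/4)^2) = -457119/151568
d^2t/dtau^2 = -(Gamma_tss*(3/2)^2 + 2*Gamma_tst*(3/2)*(-3/4) + Gamma_ttt*(-3/4)^2) = 147807/37892

Answer: Gamma_sss = 14488/9473, Gamma_sst = -1488/9473, Gamma_stt = -13113/9473, Gamma_tss = -10378/9473, Gamma_tst = 6417/9473, Gamma_ttt = 1488/9473; accelerations (d^2s/dtau^2, d^2t/dtau^2) = (-457119/151568, 147807/37892)


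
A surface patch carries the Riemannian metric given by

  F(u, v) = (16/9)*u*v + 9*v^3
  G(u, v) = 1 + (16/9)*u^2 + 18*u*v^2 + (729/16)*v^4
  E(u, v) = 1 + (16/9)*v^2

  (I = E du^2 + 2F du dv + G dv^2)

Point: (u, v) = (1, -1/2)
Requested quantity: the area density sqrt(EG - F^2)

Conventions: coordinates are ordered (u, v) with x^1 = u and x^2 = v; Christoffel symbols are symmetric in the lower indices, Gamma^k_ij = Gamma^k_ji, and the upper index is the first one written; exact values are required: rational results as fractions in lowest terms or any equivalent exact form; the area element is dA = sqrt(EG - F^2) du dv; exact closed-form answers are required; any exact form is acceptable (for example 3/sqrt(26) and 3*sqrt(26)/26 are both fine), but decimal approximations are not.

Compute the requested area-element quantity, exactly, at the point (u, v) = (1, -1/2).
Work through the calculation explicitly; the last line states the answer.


E = 13/9, F = -145/72, G = 23329/2304; EG - F^2 = 24353/2304

Answer: sqrt(EG - F^2) = 7*sqrt(497)/48


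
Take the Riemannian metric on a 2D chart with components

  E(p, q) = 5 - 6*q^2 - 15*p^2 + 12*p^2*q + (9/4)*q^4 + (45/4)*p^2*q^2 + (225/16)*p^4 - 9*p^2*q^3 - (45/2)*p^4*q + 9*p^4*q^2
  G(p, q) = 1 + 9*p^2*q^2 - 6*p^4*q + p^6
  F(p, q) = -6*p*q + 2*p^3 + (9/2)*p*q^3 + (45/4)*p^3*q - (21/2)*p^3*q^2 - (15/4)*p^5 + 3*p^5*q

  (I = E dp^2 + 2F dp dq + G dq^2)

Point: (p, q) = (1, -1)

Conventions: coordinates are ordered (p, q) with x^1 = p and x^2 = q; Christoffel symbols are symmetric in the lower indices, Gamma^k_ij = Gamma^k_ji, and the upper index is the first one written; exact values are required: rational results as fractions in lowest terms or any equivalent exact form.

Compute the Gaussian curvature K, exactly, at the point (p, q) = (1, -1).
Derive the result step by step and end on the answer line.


E = 641/16, F = -25, G = 17, EG - F^2 = 897/16 at the point
E_p = 675/4, E_q = -75, F_p = -183/2, F_q = 171/4, G_p = 48, G_q = -24
E_qq = 219/2, F_pq = 477/4, G_pp = 120
Compute both Brioschi determinants and normalise by (EG - F^2)^2.
M1 = [[-E_qq/2 + F_pq - G_pp/2, E_p/2, F_p - E_q/2], [F_q - G_p/2, E, F], [G_q/2, F, G]] = [[9/2, 675/8, -54], [75/4, 641/16, -25], [-12, -25, 17]]; det M1 = -7911/4
M2 = [[0, E_q/2, G_p/2], [E_q/2, E, F], [G_p/2, F, G]] = [[0, -75/2, 24], [-75/2, 641/16, -25], [24, -25, 17]]; det M2 = -7929/4
det M1 - det M2 = 9/2; K = 9/2 / (897/16)^2 = 128/89401

Answer: K = 128/89401


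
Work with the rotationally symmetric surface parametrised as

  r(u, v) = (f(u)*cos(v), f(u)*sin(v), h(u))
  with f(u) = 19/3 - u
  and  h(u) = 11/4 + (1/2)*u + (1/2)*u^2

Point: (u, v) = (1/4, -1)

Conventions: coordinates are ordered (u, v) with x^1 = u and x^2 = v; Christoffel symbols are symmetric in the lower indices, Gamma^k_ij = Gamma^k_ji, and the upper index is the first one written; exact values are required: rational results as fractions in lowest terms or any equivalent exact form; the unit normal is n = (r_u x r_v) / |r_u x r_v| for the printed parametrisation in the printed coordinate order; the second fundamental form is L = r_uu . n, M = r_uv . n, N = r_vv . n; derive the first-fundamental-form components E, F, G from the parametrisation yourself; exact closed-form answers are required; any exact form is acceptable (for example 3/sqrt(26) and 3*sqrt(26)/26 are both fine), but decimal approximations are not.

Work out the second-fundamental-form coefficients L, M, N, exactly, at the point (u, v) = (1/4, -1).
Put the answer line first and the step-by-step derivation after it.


Answer: L = -4/5, M = 0, N = 73/20

f = 73/12, f' = -1, f'' = 0, h' = 3/4, h'' = 1
E = 25/16, F = 0, G = 5329/144; answer radicand W^2 = 25/16
unnormalised second-form numerators: l = -1, m = 0, n = 73/16; L = l/sqrt(25/16), and similarly M = m/sqrt(W^2), N = n/sqrt(W^2)
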